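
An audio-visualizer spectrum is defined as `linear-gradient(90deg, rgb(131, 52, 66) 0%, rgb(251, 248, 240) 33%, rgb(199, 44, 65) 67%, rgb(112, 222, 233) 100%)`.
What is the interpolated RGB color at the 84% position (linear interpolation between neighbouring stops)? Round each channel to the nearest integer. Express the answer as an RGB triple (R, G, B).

(154, 136, 152)

84% lies between the 67% and 100% stops, so the local fraction is t = (84 − 67)/(100 − 67) = 17/33 ≈ 0.5152.
R = 199 + 0.5152 × (112 − 199) = 154.178 → 154
G = 44 + 0.5152 × (222 − 44) = 135.706 → 136
B = 65 + 0.5152 × (233 − 65) = 151.554 → 152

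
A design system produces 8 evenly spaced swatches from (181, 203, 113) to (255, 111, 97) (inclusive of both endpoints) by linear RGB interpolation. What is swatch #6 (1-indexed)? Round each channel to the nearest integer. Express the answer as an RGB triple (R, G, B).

(234, 137, 102)

With 8 swatches and endpoints inclusive, swatch 6 sits at t = (6 − 1)/(8 − 1) = 5/7 ≈ 0.7143.
R = 181 + 0.7143 × (255 − 181) = 233.858 → 234
G = 203 + 0.7143 × (111 − 203) = 137.284 → 137
B = 113 + 0.7143 × (97 − 113) = 101.571 → 102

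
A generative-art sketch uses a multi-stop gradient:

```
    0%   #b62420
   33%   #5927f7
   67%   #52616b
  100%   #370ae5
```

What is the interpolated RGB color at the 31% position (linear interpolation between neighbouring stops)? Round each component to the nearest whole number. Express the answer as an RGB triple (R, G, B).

(95, 39, 234)

31% lies between the 0% and 33% stops, so the local fraction is t = (31 − 0)/(33 − 0) = 31/33 ≈ 0.9394.
#b62420 → (182, 36, 32); #5927f7 → (89, 39, 247).
R = 182 + 0.9394 × (89 − 182) = 94.636 → 95
G = 36 + 0.9394 × (39 − 36) = 38.818 → 39
B = 32 + 0.9394 × (247 − 32) = 233.971 → 234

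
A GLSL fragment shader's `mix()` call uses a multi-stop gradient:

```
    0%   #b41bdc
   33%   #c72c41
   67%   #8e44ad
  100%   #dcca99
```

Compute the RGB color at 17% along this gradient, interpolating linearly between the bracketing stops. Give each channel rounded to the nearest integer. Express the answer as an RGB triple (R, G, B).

17% lies between the 0% and 33% stops, so the local fraction is t = (17 − 0)/(33 − 0) = 17/33 ≈ 0.5152.
#b41bdc → (180, 27, 220); #c72c41 → (199, 44, 65).
R = 180 + 0.5152 × (199 − 180) = 189.789 → 190
G = 27 + 0.5152 × (44 − 27) = 35.758 → 36
B = 220 + 0.5152 × (65 − 220) = 140.144 → 140

(190, 36, 140)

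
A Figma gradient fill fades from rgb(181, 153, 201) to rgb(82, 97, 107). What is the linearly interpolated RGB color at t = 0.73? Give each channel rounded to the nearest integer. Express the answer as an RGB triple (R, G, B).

R = 181 + 0.73 × (82 − 181) = 181 + 0.73 × -99 = 108.73 → 109
G = 153 + 0.73 × (97 − 153) = 153 + 0.73 × -56 = 112.12 → 112
B = 201 + 0.73 × (107 − 201) = 201 + 0.73 × -94 = 132.38 → 132
So the blended color is (109, 112, 132), about #6d7084.

(109, 112, 132)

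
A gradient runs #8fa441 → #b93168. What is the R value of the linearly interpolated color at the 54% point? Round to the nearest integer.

166

R₁ = 143 (from #8fa441), R₂ = 185 (from #b93168).
R = 143 + 0.54 × (185 − 143) = 165.68 → 166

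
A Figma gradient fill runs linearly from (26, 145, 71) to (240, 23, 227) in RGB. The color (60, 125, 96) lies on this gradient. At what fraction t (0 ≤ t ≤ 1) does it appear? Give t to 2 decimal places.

0.16

Invert the lerp on the R channel (largest span, 214): t = (60 − 26) / (240 − 26) = 34/214 = 0.15888.
Check on G: (125 − 145)/(23 − 145) = 0.1639 ✓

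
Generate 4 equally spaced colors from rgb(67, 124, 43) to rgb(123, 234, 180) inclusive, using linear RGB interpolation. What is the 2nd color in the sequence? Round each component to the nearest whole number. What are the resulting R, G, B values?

With 4 swatches and endpoints inclusive, swatch 2 sits at t = (2 − 1)/(4 − 1) = 1/3 ≈ 0.3333.
R = 67 + 0.3333 × (123 − 67) = 85.665 → 86
G = 124 + 0.3333 × (234 − 124) = 160.663 → 161
B = 43 + 0.3333 × (180 − 43) = 88.662 → 89

(86, 161, 89)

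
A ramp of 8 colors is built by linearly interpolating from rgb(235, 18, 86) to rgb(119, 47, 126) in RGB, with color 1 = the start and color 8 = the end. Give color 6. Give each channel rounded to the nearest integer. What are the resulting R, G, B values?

With 8 swatches and endpoints inclusive, swatch 6 sits at t = (6 − 1)/(8 − 1) = 5/7 ≈ 0.7143.
R = 235 + 0.7143 × (119 − 235) = 152.141 → 152
G = 18 + 0.7143 × (47 − 18) = 38.715 → 39
B = 86 + 0.7143 × (126 − 86) = 114.572 → 115

(152, 39, 115)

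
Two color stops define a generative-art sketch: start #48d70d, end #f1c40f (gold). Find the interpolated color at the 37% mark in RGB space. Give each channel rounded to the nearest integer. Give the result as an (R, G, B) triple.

#48d70d → (72, 215, 13); #f1c40f → (241, 196, 15).
37% corresponds to t = 0.37.
R = 72 + 0.37 × (241 − 72) = 72 + 0.37 × 169 = 134.53 → 135
G = 215 + 0.37 × (196 − 215) = 215 + 0.37 × -19 = 207.97 → 208
B = 13 + 0.37 × (15 − 13) = 13 + 0.37 × 2 = 13.74 → 14

(135, 208, 14)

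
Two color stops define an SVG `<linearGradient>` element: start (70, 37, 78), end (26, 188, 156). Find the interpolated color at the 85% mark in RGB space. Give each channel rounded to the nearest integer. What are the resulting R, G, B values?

(33, 165, 144)

85% corresponds to t = 0.85.
R = 70 + 0.85 × (26 − 70) = 70 + 0.85 × -44 = 32.6 → 33
G = 37 + 0.85 × (188 − 37) = 37 + 0.85 × 151 = 165.35 → 165
B = 78 + 0.85 × (156 − 78) = 78 + 0.85 × 78 = 144.3 → 144
So the blended color is (33, 165, 144), about #21a590.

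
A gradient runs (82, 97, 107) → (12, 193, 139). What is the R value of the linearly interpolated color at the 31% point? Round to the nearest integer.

R = 82 + 0.31 × (12 − 82) = 60.3 → 60

60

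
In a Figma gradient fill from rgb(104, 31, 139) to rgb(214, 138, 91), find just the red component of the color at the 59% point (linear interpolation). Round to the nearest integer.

R = 104 + 0.59 × (214 − 104) = 168.9 → 169

169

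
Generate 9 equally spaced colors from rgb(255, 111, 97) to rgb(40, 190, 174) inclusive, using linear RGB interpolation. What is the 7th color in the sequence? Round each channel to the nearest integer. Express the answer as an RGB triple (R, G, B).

With 9 swatches and endpoints inclusive, swatch 7 sits at t = (7 − 1)/(9 − 1) = 6/8 ≈ 0.75.
R = 255 + 0.75 × (40 − 255) = 93.75 → 94
G = 111 + 0.75 × (190 − 111) = 170.25 → 170
B = 97 + 0.75 × (174 − 97) = 154.75 → 155

(94, 170, 155)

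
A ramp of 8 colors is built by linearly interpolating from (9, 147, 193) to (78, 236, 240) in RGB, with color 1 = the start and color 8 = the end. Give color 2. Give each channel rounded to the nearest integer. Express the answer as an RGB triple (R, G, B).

(19, 160, 200)

With 8 swatches and endpoints inclusive, swatch 2 sits at t = (2 − 1)/(8 − 1) = 1/7 ≈ 0.1429.
R = 9 + 0.1429 × (78 − 9) = 18.86 → 19
G = 147 + 0.1429 × (236 − 147) = 159.718 → 160
B = 193 + 0.1429 × (240 − 193) = 199.716 → 200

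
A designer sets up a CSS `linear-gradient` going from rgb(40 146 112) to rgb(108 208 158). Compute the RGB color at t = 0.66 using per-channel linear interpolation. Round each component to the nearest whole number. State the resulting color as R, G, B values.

(85, 187, 142)

R = 40 + 0.66 × (108 − 40) = 40 + 0.66 × 68 = 84.88 → 85
G = 146 + 0.66 × (208 − 146) = 146 + 0.66 × 62 = 186.92 → 187
B = 112 + 0.66 × (158 − 112) = 112 + 0.66 × 46 = 142.36 → 142
So the blended color is (85, 187, 142), about #55bb8e.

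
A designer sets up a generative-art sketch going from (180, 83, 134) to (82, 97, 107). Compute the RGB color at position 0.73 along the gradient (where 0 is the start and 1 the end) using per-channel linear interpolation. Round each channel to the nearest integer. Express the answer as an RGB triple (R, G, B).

(108, 93, 114)

R = 180 + 0.73 × (82 − 180) = 180 + 0.73 × -98 = 108.46 → 108
G = 83 + 0.73 × (97 − 83) = 83 + 0.73 × 14 = 93.22 → 93
B = 134 + 0.73 × (107 − 134) = 134 + 0.73 × -27 = 114.29 → 114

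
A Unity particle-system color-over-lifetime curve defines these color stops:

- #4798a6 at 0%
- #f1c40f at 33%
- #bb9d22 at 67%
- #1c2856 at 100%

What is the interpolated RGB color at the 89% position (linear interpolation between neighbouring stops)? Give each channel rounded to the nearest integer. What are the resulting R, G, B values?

(81, 79, 69)

89% lies between the 67% and 100% stops, so the local fraction is t = (89 − 67)/(100 − 67) = 22/33 ≈ 0.6667.
#bb9d22 → (187, 157, 34); #1c2856 → (28, 40, 86).
R = 187 + 0.6667 × (28 − 187) = 80.995 → 81
G = 157 + 0.6667 × (40 − 157) = 78.996 → 79
B = 34 + 0.6667 × (86 − 34) = 68.668 → 69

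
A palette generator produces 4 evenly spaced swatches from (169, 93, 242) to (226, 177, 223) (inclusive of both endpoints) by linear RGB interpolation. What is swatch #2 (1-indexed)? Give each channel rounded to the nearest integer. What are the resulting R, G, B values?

(188, 121, 236)

With 4 swatches and endpoints inclusive, swatch 2 sits at t = (2 − 1)/(4 − 1) = 1/3 ≈ 0.3333.
R = 169 + 0.3333 × (226 − 169) = 187.998 → 188
G = 93 + 0.3333 × (177 − 93) = 120.997 → 121
B = 242 + 0.3333 × (223 − 242) = 235.667 → 236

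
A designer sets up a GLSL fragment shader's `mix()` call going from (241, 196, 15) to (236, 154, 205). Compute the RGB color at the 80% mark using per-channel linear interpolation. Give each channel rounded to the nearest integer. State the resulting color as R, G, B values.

(237, 162, 167)

80% corresponds to t = 0.8.
R = 241 + 0.8 × (236 − 241) = 241 + 0.8 × -5 = 237 → 237
G = 196 + 0.8 × (154 − 196) = 196 + 0.8 × -42 = 162.4 → 162
B = 15 + 0.8 × (205 − 15) = 15 + 0.8 × 190 = 167 → 167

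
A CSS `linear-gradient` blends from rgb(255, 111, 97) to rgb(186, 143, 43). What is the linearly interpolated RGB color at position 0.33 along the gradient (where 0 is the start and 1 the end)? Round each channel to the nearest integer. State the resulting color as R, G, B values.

(232, 122, 79)

R = 255 + 0.33 × (186 − 255) = 255 + 0.33 × -69 = 232.23 → 232
G = 111 + 0.33 × (143 − 111) = 111 + 0.33 × 32 = 121.56 → 122
B = 97 + 0.33 × (43 − 97) = 97 + 0.33 × -54 = 79.18 → 79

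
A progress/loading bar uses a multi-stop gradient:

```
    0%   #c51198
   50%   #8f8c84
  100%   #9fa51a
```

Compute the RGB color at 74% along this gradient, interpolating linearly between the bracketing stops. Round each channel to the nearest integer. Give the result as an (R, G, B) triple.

74% lies between the 50% and 100% stops, so the local fraction is t = (74 − 50)/(100 − 50) = 24/50 ≈ 0.48.
#8f8c84 → (143, 140, 132); #9fa51a → (159, 165, 26).
R = 143 + 0.48 × (159 − 143) = 150.68 → 151
G = 140 + 0.48 × (165 − 140) = 152 → 152
B = 132 + 0.48 × (26 − 132) = 81.12 → 81

(151, 152, 81)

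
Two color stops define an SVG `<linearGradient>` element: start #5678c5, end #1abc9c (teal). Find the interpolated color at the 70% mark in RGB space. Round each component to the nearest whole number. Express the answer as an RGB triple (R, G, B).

#5678c5 → (86, 120, 197); #1abc9c → (26, 188, 156).
70% corresponds to t = 0.7.
R = 86 + 0.7 × (26 − 86) = 86 + 0.7 × -60 = 44 → 44
G = 120 + 0.7 × (188 − 120) = 120 + 0.7 × 68 = 167.6 → 168
B = 197 + 0.7 × (156 − 197) = 197 + 0.7 × -41 = 168.3 → 168
So the blended color is (44, 168, 168), about #2ca8a8.

(44, 168, 168)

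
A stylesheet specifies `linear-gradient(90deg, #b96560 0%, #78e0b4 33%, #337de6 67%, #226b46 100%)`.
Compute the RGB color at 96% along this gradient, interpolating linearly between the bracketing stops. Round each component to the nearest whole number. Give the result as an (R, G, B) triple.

96% lies between the 67% and 100% stops, so the local fraction is t = (96 − 67)/(100 − 67) = 29/33 ≈ 0.8788.
#337de6 → (51, 125, 230); #226b46 → (34, 107, 70).
R = 51 + 0.8788 × (34 − 51) = 36.06 → 36
G = 125 + 0.8788 × (107 − 125) = 109.182 → 109
B = 230 + 0.8788 × (70 − 230) = 89.392 → 89

(36, 109, 89)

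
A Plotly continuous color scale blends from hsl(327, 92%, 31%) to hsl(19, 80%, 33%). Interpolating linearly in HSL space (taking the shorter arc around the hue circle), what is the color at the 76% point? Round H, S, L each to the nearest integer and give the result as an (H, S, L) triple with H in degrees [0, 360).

Hue: 19 − 327 = -308°, but |-308| > 180 so the shorter arc goes the other way: Δh = -308 + 360 = 52°.
H = 327 + 0.76 × (52) = 366.52 → 367 → 367 mod 360 = 7°
S = 92 + 0.76 × (80 − 92) = 82.88 → 83%
L = 31 + 0.76 × (33 − 31) = 32.52 → 33%

(7, 83, 33)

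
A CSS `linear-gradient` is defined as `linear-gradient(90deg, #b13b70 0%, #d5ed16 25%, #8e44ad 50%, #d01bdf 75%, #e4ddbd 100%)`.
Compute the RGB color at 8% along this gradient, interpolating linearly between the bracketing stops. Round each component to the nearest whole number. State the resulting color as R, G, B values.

(189, 116, 83)

8% lies between the 0% and 25% stops, so the local fraction is t = (8 − 0)/(25 − 0) = 8/25 ≈ 0.32.
#b13b70 → (177, 59, 112); #d5ed16 → (213, 237, 22).
R = 177 + 0.32 × (213 − 177) = 188.52 → 189
G = 59 + 0.32 × (237 − 59) = 115.96 → 116
B = 112 + 0.32 × (22 − 112) = 83.2 → 83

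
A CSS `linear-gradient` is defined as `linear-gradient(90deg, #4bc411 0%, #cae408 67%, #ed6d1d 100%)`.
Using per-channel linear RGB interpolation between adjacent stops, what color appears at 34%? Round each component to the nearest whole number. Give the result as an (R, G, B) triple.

34% lies between the 0% and 67% stops, so the local fraction is t = (34 − 0)/(67 − 0) = 34/67 ≈ 0.5075.
#4bc411 → (75, 196, 17); #cae408 → (202, 228, 8).
R = 75 + 0.5075 × (202 − 75) = 139.452 → 139
G = 196 + 0.5075 × (228 − 196) = 212.24 → 212
B = 17 + 0.5075 × (8 − 17) = 12.433 → 12

(139, 212, 12)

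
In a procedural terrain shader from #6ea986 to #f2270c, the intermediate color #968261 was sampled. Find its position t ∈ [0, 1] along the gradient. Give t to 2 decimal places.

0.30

Invert the lerp on the R channel (largest span, 132): t = (150 − 110) / (242 − 110) = 40/132 = 0.30303.
Check on G: (130 − 169)/(39 − 169) = 0.3 ✓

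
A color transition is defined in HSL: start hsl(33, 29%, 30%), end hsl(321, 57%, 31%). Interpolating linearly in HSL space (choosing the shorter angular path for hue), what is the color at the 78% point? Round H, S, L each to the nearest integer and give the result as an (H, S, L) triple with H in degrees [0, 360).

(337, 51, 31)

Hue: 321 − 33 = 288°, but |288| > 180 so the shorter arc goes the other way: Δh = 288 − 360 = -72°.
H = 33 + 0.78 × (-72) = -23.16 → -23 → -23 mod 360 = 337°
S = 29 + 0.78 × (57 − 29) = 50.84 → 51%
L = 30 + 0.78 × (31 − 30) = 30.78 → 31%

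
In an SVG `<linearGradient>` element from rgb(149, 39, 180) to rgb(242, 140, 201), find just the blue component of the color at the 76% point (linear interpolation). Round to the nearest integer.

196

B = 180 + 0.76 × (201 − 180) = 195.96 → 196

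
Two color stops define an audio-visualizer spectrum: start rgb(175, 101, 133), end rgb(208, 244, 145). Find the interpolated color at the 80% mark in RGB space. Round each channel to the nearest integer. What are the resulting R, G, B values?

80% corresponds to t = 0.8.
R = 175 + 0.8 × (208 − 175) = 175 + 0.8 × 33 = 201.4 → 201
G = 101 + 0.8 × (244 − 101) = 101 + 0.8 × 143 = 215.4 → 215
B = 133 + 0.8 × (145 − 133) = 133 + 0.8 × 12 = 142.6 → 143

(201, 215, 143)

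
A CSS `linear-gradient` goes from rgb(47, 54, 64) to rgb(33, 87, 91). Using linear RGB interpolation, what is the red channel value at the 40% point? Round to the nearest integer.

R = 47 + 0.4 × (33 − 47) = 41.4 → 41

41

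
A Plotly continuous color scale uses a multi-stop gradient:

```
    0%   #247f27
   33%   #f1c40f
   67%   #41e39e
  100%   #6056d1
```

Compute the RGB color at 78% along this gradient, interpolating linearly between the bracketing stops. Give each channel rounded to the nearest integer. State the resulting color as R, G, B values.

(75, 180, 175)

78% lies between the 67% and 100% stops, so the local fraction is t = (78 − 67)/(100 − 67) = 11/33 ≈ 0.3333.
#41e39e → (65, 227, 158); #6056d1 → (96, 86, 209).
R = 65 + 0.3333 × (96 − 65) = 75.332 → 75
G = 227 + 0.3333 × (86 − 227) = 180.005 → 180
B = 158 + 0.3333 × (209 − 158) = 174.998 → 175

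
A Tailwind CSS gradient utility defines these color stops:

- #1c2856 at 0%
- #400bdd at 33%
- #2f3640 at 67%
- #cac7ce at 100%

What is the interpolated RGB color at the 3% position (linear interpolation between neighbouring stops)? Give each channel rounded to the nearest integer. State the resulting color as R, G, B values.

(31, 37, 98)

3% lies between the 0% and 33% stops, so the local fraction is t = (3 − 0)/(33 − 0) = 3/33 ≈ 0.0909.
#1c2856 → (28, 40, 86); #400bdd → (64, 11, 221).
R = 28 + 0.0909 × (64 − 28) = 31.272 → 31
G = 40 + 0.0909 × (11 − 40) = 37.364 → 37
B = 86 + 0.0909 × (221 − 86) = 98.272 → 98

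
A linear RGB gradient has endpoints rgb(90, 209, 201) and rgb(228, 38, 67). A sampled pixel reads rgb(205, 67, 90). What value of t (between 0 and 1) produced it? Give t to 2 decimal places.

Invert the lerp on the G channel (largest span, 171): t = (67 − 209) / (38 − 209) = -142/-171 = 0.83041.
Check on R: (205 − 90)/(228 − 90) = 0.8333 ✓

0.83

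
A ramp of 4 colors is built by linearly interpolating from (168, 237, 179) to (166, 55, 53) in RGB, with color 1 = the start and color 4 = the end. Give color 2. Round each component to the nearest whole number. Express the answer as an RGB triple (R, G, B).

With 4 swatches and endpoints inclusive, swatch 2 sits at t = (2 − 1)/(4 − 1) = 1/3 ≈ 0.3333.
R = 168 + 0.3333 × (166 − 168) = 167.333 → 167
G = 237 + 0.3333 × (55 − 237) = 176.339 → 176
B = 179 + 0.3333 × (53 − 179) = 137.004 → 137

(167, 176, 137)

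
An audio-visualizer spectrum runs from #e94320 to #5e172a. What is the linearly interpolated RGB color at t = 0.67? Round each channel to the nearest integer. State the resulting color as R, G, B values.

#e94320 → (233, 67, 32); #5e172a → (94, 23, 42).
R = 233 + 0.67 × (94 − 233) = 233 + 0.67 × -139 = 139.87 → 140
G = 67 + 0.67 × (23 − 67) = 67 + 0.67 × -44 = 37.52 → 38
B = 32 + 0.67 × (42 − 32) = 32 + 0.67 × 10 = 38.7 → 39

(140, 38, 39)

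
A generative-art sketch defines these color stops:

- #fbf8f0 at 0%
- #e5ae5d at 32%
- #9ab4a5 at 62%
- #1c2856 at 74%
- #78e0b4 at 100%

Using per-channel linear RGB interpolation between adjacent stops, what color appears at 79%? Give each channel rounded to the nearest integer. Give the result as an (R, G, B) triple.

(46, 75, 104)

79% lies between the 74% and 100% stops, so the local fraction is t = (79 − 74)/(100 − 74) = 5/26 ≈ 0.1923.
#1c2856 → (28, 40, 86); #78e0b4 → (120, 224, 180).
R = 28 + 0.1923 × (120 − 28) = 45.692 → 46
G = 40 + 0.1923 × (224 − 40) = 75.383 → 75
B = 86 + 0.1923 × (180 − 86) = 104.076 → 104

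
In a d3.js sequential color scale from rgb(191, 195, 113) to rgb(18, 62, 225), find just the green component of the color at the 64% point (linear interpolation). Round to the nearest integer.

110

G = 195 + 0.64 × (62 − 195) = 109.88 → 110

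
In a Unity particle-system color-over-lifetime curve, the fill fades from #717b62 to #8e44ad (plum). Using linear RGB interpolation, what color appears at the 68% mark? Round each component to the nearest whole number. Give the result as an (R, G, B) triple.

#717b62 → (113, 123, 98); #8e44ad → (142, 68, 173).
68% corresponds to t = 0.68.
R = 113 + 0.68 × (142 − 113) = 113 + 0.68 × 29 = 132.72 → 133
G = 123 + 0.68 × (68 − 123) = 123 + 0.68 × -55 = 85.6 → 86
B = 98 + 0.68 × (173 − 98) = 98 + 0.68 × 75 = 149 → 149
So the blended color is (133, 86, 149), about #855695.

(133, 86, 149)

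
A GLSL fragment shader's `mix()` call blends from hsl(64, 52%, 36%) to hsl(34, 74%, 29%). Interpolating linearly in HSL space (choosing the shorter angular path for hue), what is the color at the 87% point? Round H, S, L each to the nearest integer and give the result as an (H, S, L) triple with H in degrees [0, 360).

Hue arc: Δh = 34 − 64 = -30° (|Δh| ≤ 180, already the shorter path).
H = 64 + 0.87 × (-30) = 37.9 → 38°
S = 52 + 0.87 × (74 − 52) = 71.14 → 71%
L = 36 + 0.87 × (29 − 36) = 29.91 → 30%

(38, 71, 30)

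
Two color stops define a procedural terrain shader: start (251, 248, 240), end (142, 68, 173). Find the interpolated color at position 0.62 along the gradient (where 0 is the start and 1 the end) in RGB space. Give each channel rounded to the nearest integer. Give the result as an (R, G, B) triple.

(183, 136, 198)

R = 251 + 0.62 × (142 − 251) = 251 + 0.62 × -109 = 183.42 → 183
G = 248 + 0.62 × (68 − 248) = 248 + 0.62 × -180 = 136.4 → 136
B = 240 + 0.62 × (173 − 240) = 240 + 0.62 × -67 = 198.46 → 198
So the blended color is (183, 136, 198), about #b788c6.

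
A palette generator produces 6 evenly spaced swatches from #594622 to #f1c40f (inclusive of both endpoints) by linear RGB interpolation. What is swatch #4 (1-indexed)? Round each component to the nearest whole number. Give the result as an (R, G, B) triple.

With 6 swatches and endpoints inclusive, swatch 4 sits at t = (4 − 1)/(6 − 1) = 3/5 ≈ 0.6.
#594622 → (89, 70, 34); #f1c40f → (241, 196, 15).
R = 89 + 0.6 × (241 − 89) = 180.2 → 180
G = 70 + 0.6 × (196 − 70) = 145.6 → 146
B = 34 + 0.6 × (15 − 34) = 22.6 → 23

(180, 146, 23)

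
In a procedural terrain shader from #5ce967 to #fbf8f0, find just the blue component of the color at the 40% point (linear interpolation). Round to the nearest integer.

158

B₁ = 103 (from #5ce967), B₂ = 240 (from #fbf8f0).
B = 103 + 0.4 × (240 − 103) = 157.8 → 158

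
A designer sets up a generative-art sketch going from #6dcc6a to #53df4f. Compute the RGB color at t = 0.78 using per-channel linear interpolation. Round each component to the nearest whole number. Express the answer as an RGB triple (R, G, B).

#6dcc6a → (109, 204, 106); #53df4f → (83, 223, 79).
R = 109 + 0.78 × (83 − 109) = 109 + 0.78 × -26 = 88.72 → 89
G = 204 + 0.78 × (223 − 204) = 204 + 0.78 × 19 = 218.82 → 219
B = 106 + 0.78 × (79 − 106) = 106 + 0.78 × -27 = 84.94 → 85

(89, 219, 85)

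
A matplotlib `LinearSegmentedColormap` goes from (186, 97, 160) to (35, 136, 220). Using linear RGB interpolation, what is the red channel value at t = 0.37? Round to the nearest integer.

130

R = 186 + 0.37 × (35 − 186) = 130.13 → 130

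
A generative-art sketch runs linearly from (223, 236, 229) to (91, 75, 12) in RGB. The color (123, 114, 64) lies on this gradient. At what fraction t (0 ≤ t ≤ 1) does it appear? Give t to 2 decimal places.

0.76

Invert the lerp on the B channel (largest span, 217): t = (64 − 229) / (12 − 229) = -165/-217 = 0.76037.
Check on R: (123 − 223)/(91 − 223) = 0.7576 ✓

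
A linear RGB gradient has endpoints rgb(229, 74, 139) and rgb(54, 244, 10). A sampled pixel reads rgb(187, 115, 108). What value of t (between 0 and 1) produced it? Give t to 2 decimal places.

Invert the lerp on the R channel (largest span, 175): t = (187 − 229) / (54 − 229) = -42/-175 = 0.24.
Check on G: (115 − 74)/(244 − 74) = 0.2412 ✓

0.24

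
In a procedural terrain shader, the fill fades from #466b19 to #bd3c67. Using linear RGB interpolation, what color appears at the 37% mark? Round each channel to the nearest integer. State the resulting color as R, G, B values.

(114, 90, 54)

#466b19 → (70, 107, 25); #bd3c67 → (189, 60, 103).
37% corresponds to t = 0.37.
R = 70 + 0.37 × (189 − 70) = 70 + 0.37 × 119 = 114.03 → 114
G = 107 + 0.37 × (60 − 107) = 107 + 0.37 × -47 = 89.61 → 90
B = 25 + 0.37 × (103 − 25) = 25 + 0.37 × 78 = 53.86 → 54
So the blended color is (114, 90, 54), about #725a36.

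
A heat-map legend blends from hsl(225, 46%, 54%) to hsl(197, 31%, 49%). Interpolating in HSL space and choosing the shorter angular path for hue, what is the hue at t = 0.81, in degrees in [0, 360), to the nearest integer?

202

Hue arc: Δh = 197 − 225 = -28° (|Δh| ≤ 180, already the shorter path).
H = 225 + 0.81 × (-28) = 202.32 → 202°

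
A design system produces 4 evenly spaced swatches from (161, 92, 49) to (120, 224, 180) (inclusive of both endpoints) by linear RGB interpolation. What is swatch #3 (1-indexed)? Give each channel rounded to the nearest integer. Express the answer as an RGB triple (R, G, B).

With 4 swatches and endpoints inclusive, swatch 3 sits at t = (3 − 1)/(4 − 1) = 2/3 ≈ 0.6667.
R = 161 + 0.6667 × (120 − 161) = 133.665 → 134
G = 92 + 0.6667 × (224 − 92) = 180.004 → 180
B = 49 + 0.6667 × (180 − 49) = 136.338 → 136

(134, 180, 136)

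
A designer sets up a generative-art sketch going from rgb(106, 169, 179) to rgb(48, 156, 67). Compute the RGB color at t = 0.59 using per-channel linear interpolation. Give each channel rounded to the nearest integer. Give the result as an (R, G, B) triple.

R = 106 + 0.59 × (48 − 106) = 106 + 0.59 × -58 = 71.78 → 72
G = 169 + 0.59 × (156 − 169) = 169 + 0.59 × -13 = 161.33 → 161
B = 179 + 0.59 × (67 − 179) = 179 + 0.59 × -112 = 112.92 → 113

(72, 161, 113)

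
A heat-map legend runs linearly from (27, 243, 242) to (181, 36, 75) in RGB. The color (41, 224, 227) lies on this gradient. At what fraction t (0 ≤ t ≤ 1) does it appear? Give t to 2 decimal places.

0.09

Invert the lerp on the G channel (largest span, 207): t = (224 − 243) / (36 − 243) = -19/-207 = 0.091787.
Check on R: (41 − 27)/(181 − 27) = 0.09091 ✓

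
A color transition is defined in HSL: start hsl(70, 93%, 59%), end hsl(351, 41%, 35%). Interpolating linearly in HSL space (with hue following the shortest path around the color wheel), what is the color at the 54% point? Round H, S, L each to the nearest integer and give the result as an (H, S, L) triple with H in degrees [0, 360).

(27, 65, 46)

Hue: 351 − 70 = 281°, but |281| > 180 so the shorter arc goes the other way: Δh = 281 − 360 = -79°.
H = 70 + 0.54 × (-79) = 27.34 → 27°
S = 93 + 0.54 × (41 − 93) = 64.92 → 65%
L = 59 + 0.54 × (35 − 59) = 46.04 → 46%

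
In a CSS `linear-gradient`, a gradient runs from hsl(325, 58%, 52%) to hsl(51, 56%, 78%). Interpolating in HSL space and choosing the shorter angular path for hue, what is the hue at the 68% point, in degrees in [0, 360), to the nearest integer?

23

Hue: 51 − 325 = -274°, but |-274| > 180 so the shorter arc goes the other way: Δh = -274 + 360 = 86°.
H = 325 + 0.68 × (86) = 383.48 → 383 → 383 mod 360 = 23°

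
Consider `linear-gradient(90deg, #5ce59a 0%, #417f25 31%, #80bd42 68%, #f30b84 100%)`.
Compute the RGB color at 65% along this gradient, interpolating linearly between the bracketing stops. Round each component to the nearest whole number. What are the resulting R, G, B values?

(123, 184, 64)

65% lies between the 31% and 68% stops, so the local fraction is t = (65 − 31)/(68 − 31) = 34/37 ≈ 0.9189.
#417f25 → (65, 127, 37); #80bd42 → (128, 189, 66).
R = 65 + 0.9189 × (128 − 65) = 122.891 → 123
G = 127 + 0.9189 × (189 − 127) = 183.972 → 184
B = 37 + 0.9189 × (66 − 37) = 63.648 → 64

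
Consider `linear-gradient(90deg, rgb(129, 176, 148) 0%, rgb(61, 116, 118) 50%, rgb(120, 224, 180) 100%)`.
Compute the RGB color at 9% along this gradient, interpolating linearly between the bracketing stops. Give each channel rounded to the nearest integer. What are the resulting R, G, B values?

9% lies between the 0% and 50% stops, so the local fraction is t = (9 − 0)/(50 − 0) = 9/50 ≈ 0.18.
R = 129 + 0.18 × (61 − 129) = 116.76 → 117
G = 176 + 0.18 × (116 − 176) = 165.2 → 165
B = 148 + 0.18 × (118 − 148) = 142.6 → 143

(117, 165, 143)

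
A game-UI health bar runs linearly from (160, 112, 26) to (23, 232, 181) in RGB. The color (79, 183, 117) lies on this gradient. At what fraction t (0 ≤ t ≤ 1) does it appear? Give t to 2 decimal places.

0.59

Invert the lerp on the B channel (largest span, 155): t = (117 − 26) / (181 − 26) = 91/155 = 0.5871.
Check on R: (79 − 160)/(23 − 160) = 0.5912 ✓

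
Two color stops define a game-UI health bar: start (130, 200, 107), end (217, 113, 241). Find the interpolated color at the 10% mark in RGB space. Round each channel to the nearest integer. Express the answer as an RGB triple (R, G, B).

10% corresponds to t = 0.1.
R = 130 + 0.1 × (217 − 130) = 130 + 0.1 × 87 = 138.7 → 139
G = 200 + 0.1 × (113 − 200) = 200 + 0.1 × -87 = 191.3 → 191
B = 107 + 0.1 × (241 − 107) = 107 + 0.1 × 134 = 120.4 → 120

(139, 191, 120)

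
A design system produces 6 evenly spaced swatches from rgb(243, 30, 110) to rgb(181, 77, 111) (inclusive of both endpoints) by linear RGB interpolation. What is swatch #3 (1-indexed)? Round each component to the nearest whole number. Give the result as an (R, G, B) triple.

With 6 swatches and endpoints inclusive, swatch 3 sits at t = (3 − 1)/(6 − 1) = 2/5 ≈ 0.4.
R = 243 + 0.4 × (181 − 243) = 218.2 → 218
G = 30 + 0.4 × (77 − 30) = 48.8 → 49
B = 110 + 0.4 × (111 − 110) = 110.4 → 110

(218, 49, 110)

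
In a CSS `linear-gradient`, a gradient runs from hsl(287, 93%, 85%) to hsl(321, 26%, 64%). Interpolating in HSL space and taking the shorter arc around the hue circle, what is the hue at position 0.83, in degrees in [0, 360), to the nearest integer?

315

Hue arc: Δh = 321 − 287 = 34° (|Δh| ≤ 180, already the shorter path).
H = 287 + 0.83 × (34) = 315.22 → 315°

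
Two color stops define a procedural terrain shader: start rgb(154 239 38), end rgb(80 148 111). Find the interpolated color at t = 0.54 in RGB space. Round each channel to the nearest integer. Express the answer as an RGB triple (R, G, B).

R = 154 + 0.54 × (80 − 154) = 154 + 0.54 × -74 = 114.04 → 114
G = 239 + 0.54 × (148 − 239) = 239 + 0.54 × -91 = 189.86 → 190
B = 38 + 0.54 × (111 − 38) = 38 + 0.54 × 73 = 77.42 → 77

(114, 190, 77)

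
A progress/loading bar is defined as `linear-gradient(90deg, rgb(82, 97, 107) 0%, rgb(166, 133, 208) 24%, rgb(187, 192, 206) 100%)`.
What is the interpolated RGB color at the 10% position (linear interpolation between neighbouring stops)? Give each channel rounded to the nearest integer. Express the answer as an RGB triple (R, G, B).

(117, 112, 149)

10% lies between the 0% and 24% stops, so the local fraction is t = (10 − 0)/(24 − 0) = 10/24 ≈ 0.4167.
R = 82 + 0.4167 × (166 − 82) = 117.003 → 117
G = 97 + 0.4167 × (133 − 97) = 112.001 → 112
B = 107 + 0.4167 × (208 − 107) = 149.087 → 149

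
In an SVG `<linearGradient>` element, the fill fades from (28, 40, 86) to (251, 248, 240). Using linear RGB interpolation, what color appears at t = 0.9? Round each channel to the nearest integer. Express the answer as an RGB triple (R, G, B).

R = 28 + 0.9 × (251 − 28) = 28 + 0.9 × 223 = 228.7 → 229
G = 40 + 0.9 × (248 − 40) = 40 + 0.9 × 208 = 227.2 → 227
B = 86 + 0.9 × (240 − 86) = 86 + 0.9 × 154 = 224.6 → 225
So the blended color is (229, 227, 225), about #e5e3e1.

(229, 227, 225)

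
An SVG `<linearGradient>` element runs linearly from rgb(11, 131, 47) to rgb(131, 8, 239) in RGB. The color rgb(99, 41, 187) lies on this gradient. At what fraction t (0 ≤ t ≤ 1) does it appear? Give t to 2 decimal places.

0.73

Invert the lerp on the B channel (largest span, 192): t = (187 − 47) / (239 − 47) = 140/192 = 0.72917.
Check on R: (99 − 11)/(131 − 11) = 0.7333 ✓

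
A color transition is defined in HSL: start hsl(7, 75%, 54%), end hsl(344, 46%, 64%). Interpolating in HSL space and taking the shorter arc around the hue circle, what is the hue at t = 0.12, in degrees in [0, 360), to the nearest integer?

4

Hue: 344 − 7 = 337°, but |337| > 180 so the shorter arc goes the other way: Δh = 337 − 360 = -23°.
H = 7 + 0.12 × (-23) = 4.24 → 4°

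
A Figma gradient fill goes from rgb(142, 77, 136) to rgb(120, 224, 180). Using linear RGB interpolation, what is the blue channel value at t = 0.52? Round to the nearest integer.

159

B = 136 + 0.52 × (180 − 136) = 158.88 → 159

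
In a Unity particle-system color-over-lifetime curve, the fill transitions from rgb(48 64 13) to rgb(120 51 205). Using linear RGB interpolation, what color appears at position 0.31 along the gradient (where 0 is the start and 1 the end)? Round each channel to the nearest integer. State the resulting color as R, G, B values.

(70, 60, 73)

R = 48 + 0.31 × (120 − 48) = 48 + 0.31 × 72 = 70.32 → 70
G = 64 + 0.31 × (51 − 64) = 64 + 0.31 × -13 = 59.97 → 60
B = 13 + 0.31 × (205 − 13) = 13 + 0.31 × 192 = 72.52 → 73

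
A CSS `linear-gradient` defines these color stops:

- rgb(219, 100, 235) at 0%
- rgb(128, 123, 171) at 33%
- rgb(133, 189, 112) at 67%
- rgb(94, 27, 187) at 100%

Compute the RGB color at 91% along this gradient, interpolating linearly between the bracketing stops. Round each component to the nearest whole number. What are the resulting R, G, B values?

(105, 71, 167)

91% lies between the 67% and 100% stops, so the local fraction is t = (91 − 67)/(100 − 67) = 24/33 ≈ 0.7273.
R = 133 + 0.7273 × (94 − 133) = 104.635 → 105
G = 189 + 0.7273 × (27 − 189) = 71.177 → 71
B = 112 + 0.7273 × (187 − 112) = 166.548 → 167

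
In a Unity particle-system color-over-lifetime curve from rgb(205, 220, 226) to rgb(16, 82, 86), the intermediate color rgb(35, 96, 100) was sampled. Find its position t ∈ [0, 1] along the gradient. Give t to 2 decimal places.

Invert the lerp on the R channel (largest span, 189): t = (35 − 205) / (16 − 205) = -170/-189 = 0.89947.
Check on G: (96 − 220)/(82 − 220) = 0.8986 ✓

0.90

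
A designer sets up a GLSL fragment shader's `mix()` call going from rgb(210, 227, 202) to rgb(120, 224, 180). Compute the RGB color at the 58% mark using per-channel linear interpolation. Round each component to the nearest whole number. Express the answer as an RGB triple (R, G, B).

58% corresponds to t = 0.58.
R = 210 + 0.58 × (120 − 210) = 210 + 0.58 × -90 = 157.8 → 158
G = 227 + 0.58 × (224 − 227) = 227 + 0.58 × -3 = 225.26 → 225
B = 202 + 0.58 × (180 − 202) = 202 + 0.58 × -22 = 189.24 → 189
So the blended color is (158, 225, 189), about #9ee1bd.

(158, 225, 189)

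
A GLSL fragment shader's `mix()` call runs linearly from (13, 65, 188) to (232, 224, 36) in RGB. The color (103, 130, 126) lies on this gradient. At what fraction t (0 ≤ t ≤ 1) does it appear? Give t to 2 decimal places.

0.41

Invert the lerp on the R channel (largest span, 219): t = (103 − 13) / (232 − 13) = 90/219 = 0.41096.
Check on G: (130 − 65)/(224 − 65) = 0.4088 ✓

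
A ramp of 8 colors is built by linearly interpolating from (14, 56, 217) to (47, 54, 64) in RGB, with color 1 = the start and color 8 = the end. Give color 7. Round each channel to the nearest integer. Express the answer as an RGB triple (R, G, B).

(42, 54, 86)

With 8 swatches and endpoints inclusive, swatch 7 sits at t = (7 − 1)/(8 − 1) = 6/7 ≈ 0.8571.
R = 14 + 0.8571 × (47 − 14) = 42.284 → 42
G = 56 + 0.8571 × (54 − 56) = 54.286 → 54
B = 217 + 0.8571 × (64 − 217) = 85.864 → 86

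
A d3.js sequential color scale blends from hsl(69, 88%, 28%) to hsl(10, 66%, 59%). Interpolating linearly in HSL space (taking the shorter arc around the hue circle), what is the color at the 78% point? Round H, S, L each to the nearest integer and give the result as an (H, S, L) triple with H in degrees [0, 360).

Hue arc: Δh = 10 − 69 = -59° (|Δh| ≤ 180, already the shorter path).
H = 69 + 0.78 × (-59) = 22.98 → 23°
S = 88 + 0.78 × (66 − 88) = 70.84 → 71%
L = 28 + 0.78 × (59 − 28) = 52.18 → 52%

(23, 71, 52)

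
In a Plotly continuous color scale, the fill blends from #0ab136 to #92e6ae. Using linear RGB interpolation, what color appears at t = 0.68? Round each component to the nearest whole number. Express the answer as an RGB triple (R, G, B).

(102, 213, 136)

#0ab136 → (10, 177, 54); #92e6ae → (146, 230, 174).
R = 10 + 0.68 × (146 − 10) = 10 + 0.68 × 136 = 102.48 → 102
G = 177 + 0.68 × (230 − 177) = 177 + 0.68 × 53 = 213.04 → 213
B = 54 + 0.68 × (174 − 54) = 54 + 0.68 × 120 = 135.6 → 136
So the blended color is (102, 213, 136), about #66d588.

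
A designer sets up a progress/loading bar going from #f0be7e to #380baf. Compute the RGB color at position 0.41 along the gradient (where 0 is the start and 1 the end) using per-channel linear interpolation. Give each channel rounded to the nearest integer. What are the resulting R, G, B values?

#f0be7e → (240, 190, 126); #380baf → (56, 11, 175).
R = 240 + 0.41 × (56 − 240) = 240 + 0.41 × -184 = 164.56 → 165
G = 190 + 0.41 × (11 − 190) = 190 + 0.41 × -179 = 116.61 → 117
B = 126 + 0.41 × (175 − 126) = 126 + 0.41 × 49 = 146.09 → 146

(165, 117, 146)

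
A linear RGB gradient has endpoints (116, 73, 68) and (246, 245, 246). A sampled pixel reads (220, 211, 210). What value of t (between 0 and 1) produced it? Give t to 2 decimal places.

Invert the lerp on the B channel (largest span, 178): t = (210 − 68) / (246 − 68) = 142/178 = 0.79775.
Check on R: (220 − 116)/(246 − 116) = 0.8 ✓

0.80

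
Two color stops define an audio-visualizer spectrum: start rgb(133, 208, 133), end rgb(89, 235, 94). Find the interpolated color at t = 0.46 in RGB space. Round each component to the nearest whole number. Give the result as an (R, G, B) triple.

(113, 220, 115)

R = 133 + 0.46 × (89 − 133) = 133 + 0.46 × -44 = 112.76 → 113
G = 208 + 0.46 × (235 − 208) = 208 + 0.46 × 27 = 220.42 → 220
B = 133 + 0.46 × (94 − 133) = 133 + 0.46 × -39 = 115.06 → 115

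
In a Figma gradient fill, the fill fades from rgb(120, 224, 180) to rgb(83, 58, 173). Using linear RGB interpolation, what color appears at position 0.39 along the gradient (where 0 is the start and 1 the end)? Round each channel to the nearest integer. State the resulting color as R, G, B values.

R = 120 + 0.39 × (83 − 120) = 120 + 0.39 × -37 = 105.57 → 106
G = 224 + 0.39 × (58 − 224) = 224 + 0.39 × -166 = 159.26 → 159
B = 180 + 0.39 × (173 − 180) = 180 + 0.39 × -7 = 177.27 → 177

(106, 159, 177)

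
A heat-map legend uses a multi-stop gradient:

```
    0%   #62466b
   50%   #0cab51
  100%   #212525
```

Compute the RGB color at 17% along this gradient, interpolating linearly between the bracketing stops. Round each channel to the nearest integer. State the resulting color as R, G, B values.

(69, 104, 98)

17% lies between the 0% and 50% stops, so the local fraction is t = (17 − 0)/(50 − 0) = 17/50 ≈ 0.34.
#62466b → (98, 70, 107); #0cab51 → (12, 171, 81).
R = 98 + 0.34 × (12 − 98) = 68.76 → 69
G = 70 + 0.34 × (171 − 70) = 104.34 → 104
B = 107 + 0.34 × (81 − 107) = 98.16 → 98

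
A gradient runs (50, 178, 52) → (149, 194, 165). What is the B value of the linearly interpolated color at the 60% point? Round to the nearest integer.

B = 52 + 0.6 × (165 − 52) = 119.8 → 120

120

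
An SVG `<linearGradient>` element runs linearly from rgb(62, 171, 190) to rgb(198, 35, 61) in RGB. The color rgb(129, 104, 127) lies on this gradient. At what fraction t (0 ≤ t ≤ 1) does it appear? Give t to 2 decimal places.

0.49

Invert the lerp on the R channel (largest span, 136): t = (129 − 62) / (198 − 62) = 67/136 = 0.49265.
Check on G: (104 − 171)/(35 − 171) = 0.4926 ✓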